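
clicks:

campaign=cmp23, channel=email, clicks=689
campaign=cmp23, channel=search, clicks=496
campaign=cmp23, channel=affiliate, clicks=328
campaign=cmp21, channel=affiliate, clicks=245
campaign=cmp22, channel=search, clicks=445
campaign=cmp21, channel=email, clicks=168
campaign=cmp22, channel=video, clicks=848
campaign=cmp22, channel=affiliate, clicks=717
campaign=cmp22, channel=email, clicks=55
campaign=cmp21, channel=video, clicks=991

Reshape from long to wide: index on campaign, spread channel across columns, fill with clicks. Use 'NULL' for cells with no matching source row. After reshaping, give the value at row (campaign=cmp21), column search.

NULL

No long-format row has campaign=cmp21 and channel=search, so the cell is NULL.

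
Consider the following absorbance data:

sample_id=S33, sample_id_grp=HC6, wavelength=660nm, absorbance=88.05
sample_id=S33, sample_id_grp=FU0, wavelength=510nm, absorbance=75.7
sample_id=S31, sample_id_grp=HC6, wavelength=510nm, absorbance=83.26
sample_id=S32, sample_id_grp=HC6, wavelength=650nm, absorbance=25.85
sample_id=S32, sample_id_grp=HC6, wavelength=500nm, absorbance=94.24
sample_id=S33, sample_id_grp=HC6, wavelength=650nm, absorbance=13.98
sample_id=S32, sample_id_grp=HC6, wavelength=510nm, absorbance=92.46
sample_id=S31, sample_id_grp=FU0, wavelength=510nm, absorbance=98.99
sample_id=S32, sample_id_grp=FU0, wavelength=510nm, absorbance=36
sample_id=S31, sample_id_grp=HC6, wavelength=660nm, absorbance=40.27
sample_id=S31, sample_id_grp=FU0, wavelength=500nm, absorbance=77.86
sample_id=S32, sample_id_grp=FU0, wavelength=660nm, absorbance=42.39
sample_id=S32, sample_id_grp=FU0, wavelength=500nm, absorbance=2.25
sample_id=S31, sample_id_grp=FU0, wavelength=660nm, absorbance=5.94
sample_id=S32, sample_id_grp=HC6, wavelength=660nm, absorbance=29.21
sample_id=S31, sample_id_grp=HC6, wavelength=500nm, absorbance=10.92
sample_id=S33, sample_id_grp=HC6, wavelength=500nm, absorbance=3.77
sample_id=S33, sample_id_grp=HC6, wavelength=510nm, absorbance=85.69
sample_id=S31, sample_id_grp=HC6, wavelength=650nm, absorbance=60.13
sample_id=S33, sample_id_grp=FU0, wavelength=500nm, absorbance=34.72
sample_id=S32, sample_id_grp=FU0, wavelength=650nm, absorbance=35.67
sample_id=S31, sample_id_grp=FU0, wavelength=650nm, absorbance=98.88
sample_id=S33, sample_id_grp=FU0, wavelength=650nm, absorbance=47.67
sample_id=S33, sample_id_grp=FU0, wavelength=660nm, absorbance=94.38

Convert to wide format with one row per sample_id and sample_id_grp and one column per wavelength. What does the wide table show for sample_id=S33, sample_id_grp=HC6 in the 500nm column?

Wide layout: rows indexed by sample_id and sample_id_grp, columns are the 4 distinct wavelength values (660nm, 510nm, 650nm, 500nm).
Cell (sample_id=S33, sample_id_grp=HC6, wavelength=500nm) draws from the long row where sample_id=S33, sample_id_grp=HC6 and wavelength=500nm, which has absorbance=3.77.

3.77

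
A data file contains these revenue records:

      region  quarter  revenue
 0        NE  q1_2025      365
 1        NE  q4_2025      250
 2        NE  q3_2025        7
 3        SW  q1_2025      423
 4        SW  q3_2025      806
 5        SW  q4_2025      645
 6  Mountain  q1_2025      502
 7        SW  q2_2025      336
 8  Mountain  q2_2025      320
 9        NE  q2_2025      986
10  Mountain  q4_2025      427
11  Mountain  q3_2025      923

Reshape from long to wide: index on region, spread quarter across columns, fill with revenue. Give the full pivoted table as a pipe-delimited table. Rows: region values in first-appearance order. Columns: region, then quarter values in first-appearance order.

Columns: region plus the 4 distinct quarter values (q1_2025, q4_2025, q3_2025, q2_2025).
For example, row NE column q1_2025 takes revenue=365 from the long row (NE, q1_2025).

| region | q1_2025 | q4_2025 | q3_2025 | q2_2025 |
| NE | 365 | 250 | 7 | 986 |
| SW | 423 | 645 | 806 | 336 |
| Mountain | 502 | 427 | 923 | 320 |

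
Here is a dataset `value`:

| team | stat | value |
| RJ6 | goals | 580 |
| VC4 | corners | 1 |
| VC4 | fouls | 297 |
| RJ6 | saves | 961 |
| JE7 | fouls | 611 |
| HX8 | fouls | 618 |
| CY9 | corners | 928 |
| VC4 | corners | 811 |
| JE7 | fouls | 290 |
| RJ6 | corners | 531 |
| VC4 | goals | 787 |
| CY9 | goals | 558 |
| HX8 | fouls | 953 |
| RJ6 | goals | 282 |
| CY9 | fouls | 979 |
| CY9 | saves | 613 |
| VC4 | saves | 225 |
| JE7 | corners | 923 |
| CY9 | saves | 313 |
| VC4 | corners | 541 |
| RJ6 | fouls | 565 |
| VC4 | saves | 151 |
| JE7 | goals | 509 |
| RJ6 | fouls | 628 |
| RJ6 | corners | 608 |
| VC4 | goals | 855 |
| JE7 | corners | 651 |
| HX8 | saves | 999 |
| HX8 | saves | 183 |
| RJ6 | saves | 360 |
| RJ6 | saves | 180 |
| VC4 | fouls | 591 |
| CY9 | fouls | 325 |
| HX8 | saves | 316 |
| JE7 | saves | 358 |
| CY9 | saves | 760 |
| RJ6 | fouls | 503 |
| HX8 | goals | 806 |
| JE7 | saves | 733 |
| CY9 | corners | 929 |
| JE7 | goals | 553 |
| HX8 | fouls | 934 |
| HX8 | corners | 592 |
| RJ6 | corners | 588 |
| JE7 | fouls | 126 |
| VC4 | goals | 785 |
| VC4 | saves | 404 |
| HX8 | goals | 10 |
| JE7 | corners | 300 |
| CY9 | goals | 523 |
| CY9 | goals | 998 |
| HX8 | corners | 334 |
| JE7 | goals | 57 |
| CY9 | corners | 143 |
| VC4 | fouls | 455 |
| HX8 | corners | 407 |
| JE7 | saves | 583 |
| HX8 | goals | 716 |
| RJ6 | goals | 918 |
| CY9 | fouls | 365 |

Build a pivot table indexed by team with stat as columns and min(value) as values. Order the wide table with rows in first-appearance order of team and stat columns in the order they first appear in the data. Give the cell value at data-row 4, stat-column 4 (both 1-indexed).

183

With rows in first-appearance order of team, row 4 is team=HX8. stat columns in first-appearance order: goals, corners, fouls, saves; column 4 is saves.
Long rows with team=HX8, stat=saves: min(999, 183, 316) = 183.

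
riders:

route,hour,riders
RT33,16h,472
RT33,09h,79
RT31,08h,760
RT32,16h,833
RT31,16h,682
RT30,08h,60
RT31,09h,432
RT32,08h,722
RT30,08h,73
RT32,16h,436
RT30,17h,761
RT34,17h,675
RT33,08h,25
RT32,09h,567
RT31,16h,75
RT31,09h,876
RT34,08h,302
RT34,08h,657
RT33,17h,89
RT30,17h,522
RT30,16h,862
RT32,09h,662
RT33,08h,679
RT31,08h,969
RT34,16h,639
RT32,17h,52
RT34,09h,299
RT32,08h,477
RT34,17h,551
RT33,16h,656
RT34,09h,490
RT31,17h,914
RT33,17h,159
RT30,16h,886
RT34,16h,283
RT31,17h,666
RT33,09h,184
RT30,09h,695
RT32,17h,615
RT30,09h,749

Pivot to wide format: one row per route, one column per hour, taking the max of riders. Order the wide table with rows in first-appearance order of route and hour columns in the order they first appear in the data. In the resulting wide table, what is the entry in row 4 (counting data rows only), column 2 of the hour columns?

With rows in first-appearance order of route, row 4 is route=RT30. hour columns in first-appearance order: 16h, 09h, 08h, 17h; column 2 is 09h.
Long rows with route=RT30, hour=09h: max(695, 749) = 749.

749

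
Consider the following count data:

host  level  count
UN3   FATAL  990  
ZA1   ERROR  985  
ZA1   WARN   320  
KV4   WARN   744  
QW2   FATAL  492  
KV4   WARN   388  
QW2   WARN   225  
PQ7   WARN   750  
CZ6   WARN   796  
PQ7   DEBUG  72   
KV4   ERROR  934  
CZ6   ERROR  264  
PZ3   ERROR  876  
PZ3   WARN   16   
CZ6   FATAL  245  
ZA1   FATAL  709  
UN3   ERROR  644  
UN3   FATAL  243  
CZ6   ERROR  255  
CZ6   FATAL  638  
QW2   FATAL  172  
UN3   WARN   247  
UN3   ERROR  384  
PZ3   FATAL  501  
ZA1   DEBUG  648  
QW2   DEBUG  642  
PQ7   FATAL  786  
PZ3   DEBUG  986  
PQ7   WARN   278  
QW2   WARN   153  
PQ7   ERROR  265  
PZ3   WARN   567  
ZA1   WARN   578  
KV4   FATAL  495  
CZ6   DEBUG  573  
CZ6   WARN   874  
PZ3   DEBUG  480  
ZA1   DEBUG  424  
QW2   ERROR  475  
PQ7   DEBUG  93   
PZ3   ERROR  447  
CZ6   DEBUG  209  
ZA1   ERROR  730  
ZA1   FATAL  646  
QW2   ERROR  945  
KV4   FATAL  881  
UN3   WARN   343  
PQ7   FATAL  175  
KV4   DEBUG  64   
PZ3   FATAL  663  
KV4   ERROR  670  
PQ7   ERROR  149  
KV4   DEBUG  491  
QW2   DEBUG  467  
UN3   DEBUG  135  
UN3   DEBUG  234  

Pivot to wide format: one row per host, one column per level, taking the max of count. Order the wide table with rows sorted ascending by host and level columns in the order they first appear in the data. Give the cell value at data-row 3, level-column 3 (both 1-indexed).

With rows sorted ascending by host, row 3 is host=PQ7. level columns in first-appearance order: FATAL, ERROR, WARN, DEBUG; column 3 is WARN.
Long rows with host=PQ7, level=WARN: max(750, 278) = 750.

750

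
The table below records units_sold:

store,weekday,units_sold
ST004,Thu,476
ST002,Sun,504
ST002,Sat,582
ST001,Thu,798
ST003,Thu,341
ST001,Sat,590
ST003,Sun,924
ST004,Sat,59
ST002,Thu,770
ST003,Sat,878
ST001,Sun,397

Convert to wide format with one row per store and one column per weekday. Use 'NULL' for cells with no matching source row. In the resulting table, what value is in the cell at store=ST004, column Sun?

NULL

No long-format row has store=ST004 and weekday=Sun, so the cell is NULL.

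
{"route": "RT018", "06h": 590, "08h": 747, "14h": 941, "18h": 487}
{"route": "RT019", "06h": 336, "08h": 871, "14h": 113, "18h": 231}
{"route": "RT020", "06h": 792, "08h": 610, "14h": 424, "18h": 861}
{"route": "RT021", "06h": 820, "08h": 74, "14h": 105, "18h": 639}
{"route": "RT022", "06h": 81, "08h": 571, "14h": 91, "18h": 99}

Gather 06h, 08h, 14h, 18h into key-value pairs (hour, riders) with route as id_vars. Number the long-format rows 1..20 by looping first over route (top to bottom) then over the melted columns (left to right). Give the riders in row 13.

20 rows total (5 × 4). Row 13: index ⌊(13-1)/4⌋ = 3 into route → RT021; (13-1) mod 4 = 0 into the melted columns → 06h.
So row 13 is (RT021, 06h, 820); riders = 820.

820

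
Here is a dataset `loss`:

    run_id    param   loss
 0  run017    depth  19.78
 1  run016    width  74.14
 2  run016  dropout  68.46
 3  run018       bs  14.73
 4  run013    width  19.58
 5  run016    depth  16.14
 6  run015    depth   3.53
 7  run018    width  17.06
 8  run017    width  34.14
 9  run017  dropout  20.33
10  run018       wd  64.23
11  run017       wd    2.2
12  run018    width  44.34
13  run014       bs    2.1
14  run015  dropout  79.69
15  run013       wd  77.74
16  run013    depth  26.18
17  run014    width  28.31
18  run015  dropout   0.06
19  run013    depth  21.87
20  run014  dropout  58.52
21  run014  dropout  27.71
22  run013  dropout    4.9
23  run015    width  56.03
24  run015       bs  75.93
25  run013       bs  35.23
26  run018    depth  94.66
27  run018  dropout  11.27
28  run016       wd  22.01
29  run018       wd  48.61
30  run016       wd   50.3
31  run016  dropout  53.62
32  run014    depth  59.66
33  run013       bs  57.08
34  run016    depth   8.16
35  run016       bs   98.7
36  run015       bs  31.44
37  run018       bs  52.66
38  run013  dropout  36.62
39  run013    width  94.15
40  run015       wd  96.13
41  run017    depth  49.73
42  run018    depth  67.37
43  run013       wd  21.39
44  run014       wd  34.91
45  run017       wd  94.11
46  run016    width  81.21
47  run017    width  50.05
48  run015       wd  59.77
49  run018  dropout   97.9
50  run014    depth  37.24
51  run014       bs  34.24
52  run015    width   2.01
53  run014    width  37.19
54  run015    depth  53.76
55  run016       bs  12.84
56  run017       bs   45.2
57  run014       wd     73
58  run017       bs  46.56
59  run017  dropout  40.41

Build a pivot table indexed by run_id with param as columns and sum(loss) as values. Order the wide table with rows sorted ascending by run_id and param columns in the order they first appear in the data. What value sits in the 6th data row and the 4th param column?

With rows sorted ascending by run_id, row 6 is run_id=run018. param columns in first-appearance order: depth, width, dropout, bs, wd; column 4 is bs.
Long rows with run_id=run018, param=bs: 14.73 + 52.66 = 67.39.

67.39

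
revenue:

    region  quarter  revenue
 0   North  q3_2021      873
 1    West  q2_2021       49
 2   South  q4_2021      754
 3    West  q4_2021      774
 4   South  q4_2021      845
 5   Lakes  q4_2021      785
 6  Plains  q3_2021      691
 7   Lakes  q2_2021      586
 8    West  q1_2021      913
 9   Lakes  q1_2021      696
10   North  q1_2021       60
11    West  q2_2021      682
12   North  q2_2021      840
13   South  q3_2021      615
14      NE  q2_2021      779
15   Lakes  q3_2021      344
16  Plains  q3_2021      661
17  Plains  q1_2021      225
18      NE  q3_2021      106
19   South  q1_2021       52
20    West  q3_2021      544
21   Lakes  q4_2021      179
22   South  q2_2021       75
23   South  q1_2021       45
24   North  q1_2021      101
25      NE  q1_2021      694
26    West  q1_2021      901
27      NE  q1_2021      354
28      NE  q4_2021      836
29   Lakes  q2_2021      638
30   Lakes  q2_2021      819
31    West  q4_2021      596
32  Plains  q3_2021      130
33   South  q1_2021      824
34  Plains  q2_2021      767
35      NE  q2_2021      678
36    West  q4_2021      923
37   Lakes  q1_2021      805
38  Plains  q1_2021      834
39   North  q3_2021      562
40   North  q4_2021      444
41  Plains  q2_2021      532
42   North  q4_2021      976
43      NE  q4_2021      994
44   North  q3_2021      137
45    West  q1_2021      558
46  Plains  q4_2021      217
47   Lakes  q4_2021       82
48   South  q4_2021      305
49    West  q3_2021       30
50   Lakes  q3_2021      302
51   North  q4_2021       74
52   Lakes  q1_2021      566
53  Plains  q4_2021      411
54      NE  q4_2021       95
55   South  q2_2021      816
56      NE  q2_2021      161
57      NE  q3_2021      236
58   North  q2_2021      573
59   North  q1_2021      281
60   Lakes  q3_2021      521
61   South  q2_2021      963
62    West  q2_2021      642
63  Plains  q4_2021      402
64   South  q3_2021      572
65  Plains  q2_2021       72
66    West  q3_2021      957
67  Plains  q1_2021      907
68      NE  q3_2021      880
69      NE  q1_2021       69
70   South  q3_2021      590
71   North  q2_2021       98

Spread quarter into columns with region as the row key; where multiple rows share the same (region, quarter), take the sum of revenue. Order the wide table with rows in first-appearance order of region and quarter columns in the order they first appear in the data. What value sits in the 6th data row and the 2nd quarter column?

With rows in first-appearance order of region, row 6 is region=NE. quarter columns in first-appearance order: q3_2021, q2_2021, q4_2021, q1_2021; column 2 is q2_2021.
Long rows with region=NE, quarter=q2_2021: 779 + 678 + 161 = 1618.

1618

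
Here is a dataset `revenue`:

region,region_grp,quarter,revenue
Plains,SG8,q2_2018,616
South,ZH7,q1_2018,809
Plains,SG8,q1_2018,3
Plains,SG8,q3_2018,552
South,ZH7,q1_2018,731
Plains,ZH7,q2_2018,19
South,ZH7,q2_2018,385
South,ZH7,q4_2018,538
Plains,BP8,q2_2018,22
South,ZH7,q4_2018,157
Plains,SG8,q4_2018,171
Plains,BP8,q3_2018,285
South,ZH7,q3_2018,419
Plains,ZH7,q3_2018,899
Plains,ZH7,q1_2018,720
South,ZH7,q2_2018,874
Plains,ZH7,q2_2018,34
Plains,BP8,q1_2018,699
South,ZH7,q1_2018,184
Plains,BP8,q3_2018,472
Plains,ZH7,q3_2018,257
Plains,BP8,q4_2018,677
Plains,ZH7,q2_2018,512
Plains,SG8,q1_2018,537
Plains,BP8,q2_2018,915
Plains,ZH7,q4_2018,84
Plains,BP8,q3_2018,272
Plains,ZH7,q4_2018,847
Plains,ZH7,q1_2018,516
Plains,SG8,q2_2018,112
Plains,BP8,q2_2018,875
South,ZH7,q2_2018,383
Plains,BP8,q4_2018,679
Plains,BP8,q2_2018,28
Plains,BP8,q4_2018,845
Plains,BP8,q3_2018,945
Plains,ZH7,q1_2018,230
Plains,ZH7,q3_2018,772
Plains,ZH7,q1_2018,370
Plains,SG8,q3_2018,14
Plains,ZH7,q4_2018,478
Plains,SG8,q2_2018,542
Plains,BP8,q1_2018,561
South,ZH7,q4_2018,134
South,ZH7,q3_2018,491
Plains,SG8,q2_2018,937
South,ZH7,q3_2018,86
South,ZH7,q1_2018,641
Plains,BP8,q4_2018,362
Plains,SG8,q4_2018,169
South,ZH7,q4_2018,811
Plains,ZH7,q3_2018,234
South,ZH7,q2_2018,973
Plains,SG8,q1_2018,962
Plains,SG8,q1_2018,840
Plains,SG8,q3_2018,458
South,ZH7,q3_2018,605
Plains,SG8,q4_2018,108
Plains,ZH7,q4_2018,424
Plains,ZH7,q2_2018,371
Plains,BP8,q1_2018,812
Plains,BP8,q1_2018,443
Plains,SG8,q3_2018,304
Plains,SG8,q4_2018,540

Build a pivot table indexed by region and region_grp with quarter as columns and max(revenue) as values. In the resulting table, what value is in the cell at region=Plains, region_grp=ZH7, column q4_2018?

Rows with region=Plains, region_grp=ZH7 and quarter=q4_2018: revenue values are 84, 847, 478, 424.
max(84, 847, 478, 424) = 847.

847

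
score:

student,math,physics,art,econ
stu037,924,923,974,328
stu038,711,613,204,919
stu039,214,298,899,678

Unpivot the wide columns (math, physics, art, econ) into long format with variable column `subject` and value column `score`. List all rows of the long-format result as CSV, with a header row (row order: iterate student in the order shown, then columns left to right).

Each (student, column) pair becomes one row: 3 × 4 = 12 rows.
For example, (stu037, math) → score=924.

student,subject,score
stu037,math,924
stu037,physics,923
stu037,art,974
stu037,econ,328
stu038,math,711
stu038,physics,613
stu038,art,204
stu038,econ,919
stu039,math,214
stu039,physics,298
stu039,art,899
stu039,econ,678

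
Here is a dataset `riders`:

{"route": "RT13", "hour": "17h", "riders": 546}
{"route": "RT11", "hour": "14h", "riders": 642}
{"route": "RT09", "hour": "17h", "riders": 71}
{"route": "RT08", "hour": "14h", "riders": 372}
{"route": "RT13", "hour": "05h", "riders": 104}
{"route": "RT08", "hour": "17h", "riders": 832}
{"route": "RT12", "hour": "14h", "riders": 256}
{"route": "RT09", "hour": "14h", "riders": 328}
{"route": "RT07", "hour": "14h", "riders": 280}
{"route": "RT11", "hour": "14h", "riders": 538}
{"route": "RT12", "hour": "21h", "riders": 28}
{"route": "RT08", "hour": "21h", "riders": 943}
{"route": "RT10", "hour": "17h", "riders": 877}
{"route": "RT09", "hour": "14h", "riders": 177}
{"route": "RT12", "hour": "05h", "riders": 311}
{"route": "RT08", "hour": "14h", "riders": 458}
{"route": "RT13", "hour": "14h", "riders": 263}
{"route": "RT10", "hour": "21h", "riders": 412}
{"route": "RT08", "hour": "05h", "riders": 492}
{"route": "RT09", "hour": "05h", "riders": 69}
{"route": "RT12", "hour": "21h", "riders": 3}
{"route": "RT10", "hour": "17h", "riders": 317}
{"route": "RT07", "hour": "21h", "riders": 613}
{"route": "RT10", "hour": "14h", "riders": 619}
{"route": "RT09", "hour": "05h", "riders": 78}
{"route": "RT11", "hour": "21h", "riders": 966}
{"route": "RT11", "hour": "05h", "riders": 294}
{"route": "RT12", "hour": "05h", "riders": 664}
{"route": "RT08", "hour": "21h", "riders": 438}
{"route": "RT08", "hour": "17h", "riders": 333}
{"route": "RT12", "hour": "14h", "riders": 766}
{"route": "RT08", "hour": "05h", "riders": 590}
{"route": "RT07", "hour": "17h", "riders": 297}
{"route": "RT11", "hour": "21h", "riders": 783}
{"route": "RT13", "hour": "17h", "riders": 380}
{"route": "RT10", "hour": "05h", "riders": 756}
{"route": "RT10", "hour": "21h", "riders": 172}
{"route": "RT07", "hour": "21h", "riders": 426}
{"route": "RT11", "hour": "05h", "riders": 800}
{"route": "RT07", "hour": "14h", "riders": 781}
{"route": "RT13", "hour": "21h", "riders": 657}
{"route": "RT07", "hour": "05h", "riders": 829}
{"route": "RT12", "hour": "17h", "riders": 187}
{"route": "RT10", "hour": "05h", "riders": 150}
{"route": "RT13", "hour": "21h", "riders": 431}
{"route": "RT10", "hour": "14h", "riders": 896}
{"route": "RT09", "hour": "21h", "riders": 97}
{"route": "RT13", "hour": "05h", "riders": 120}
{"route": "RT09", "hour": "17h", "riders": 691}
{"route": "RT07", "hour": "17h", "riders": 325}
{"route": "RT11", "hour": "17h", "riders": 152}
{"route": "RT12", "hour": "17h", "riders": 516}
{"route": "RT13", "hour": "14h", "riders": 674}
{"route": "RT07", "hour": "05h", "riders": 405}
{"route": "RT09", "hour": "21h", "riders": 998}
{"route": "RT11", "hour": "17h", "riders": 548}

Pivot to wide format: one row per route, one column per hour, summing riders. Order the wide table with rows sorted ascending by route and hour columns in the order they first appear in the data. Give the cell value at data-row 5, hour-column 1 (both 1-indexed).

With rows sorted ascending by route, row 5 is route=RT11. hour columns in first-appearance order: 17h, 14h, 05h, 21h; column 1 is 17h.
Long rows with route=RT11, hour=17h: 152 + 548 = 700.

700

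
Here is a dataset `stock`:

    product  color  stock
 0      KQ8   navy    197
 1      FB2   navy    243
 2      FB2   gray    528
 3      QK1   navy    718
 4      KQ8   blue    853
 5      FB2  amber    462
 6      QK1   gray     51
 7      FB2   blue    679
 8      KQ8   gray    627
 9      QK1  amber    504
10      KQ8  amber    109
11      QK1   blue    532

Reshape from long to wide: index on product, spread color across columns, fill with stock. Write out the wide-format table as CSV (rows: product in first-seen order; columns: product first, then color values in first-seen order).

product,navy,gray,blue,amber
KQ8,197,627,853,109
FB2,243,528,679,462
QK1,718,51,532,504

Columns: product plus the 4 distinct color values (navy, gray, blue, amber).
For example, row KQ8 column navy takes stock=197 from the long row (KQ8, navy).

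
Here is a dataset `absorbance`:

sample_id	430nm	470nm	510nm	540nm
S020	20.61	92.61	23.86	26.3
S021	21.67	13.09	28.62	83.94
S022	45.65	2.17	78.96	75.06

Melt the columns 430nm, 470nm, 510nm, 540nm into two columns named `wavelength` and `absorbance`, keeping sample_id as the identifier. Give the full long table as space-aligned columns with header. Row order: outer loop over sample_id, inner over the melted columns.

sample_id  wavelength  absorbance
S020       430nm       20.61     
S020       470nm       92.61     
S020       510nm       23.86     
S020       540nm       26.3      
S021       430nm       21.67     
S021       470nm       13.09     
S021       510nm       28.62     
S021       540nm       83.94     
S022       430nm       45.65     
S022       470nm       2.17      
S022       510nm       78.96     
S022       540nm       75.06     

Each (sample_id, column) pair becomes one row: 3 × 4 = 12 rows.
For example, (S020, 430nm) → absorbance=20.61.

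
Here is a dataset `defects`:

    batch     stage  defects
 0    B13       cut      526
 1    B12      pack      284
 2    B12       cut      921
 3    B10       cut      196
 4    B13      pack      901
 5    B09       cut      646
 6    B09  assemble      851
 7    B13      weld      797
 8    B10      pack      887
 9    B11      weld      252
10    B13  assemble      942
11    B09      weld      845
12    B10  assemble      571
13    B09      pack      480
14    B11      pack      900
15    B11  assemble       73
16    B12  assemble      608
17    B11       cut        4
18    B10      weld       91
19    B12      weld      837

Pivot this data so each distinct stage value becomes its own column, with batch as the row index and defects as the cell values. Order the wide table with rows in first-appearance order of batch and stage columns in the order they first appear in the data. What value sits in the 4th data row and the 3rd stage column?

With rows in first-appearance order of batch, row 4 is batch=B09. stage columns in first-appearance order: cut, pack, assemble, weld; column 3 is assemble.
Long rows with batch=B09, stage=assemble: defects = 851.

851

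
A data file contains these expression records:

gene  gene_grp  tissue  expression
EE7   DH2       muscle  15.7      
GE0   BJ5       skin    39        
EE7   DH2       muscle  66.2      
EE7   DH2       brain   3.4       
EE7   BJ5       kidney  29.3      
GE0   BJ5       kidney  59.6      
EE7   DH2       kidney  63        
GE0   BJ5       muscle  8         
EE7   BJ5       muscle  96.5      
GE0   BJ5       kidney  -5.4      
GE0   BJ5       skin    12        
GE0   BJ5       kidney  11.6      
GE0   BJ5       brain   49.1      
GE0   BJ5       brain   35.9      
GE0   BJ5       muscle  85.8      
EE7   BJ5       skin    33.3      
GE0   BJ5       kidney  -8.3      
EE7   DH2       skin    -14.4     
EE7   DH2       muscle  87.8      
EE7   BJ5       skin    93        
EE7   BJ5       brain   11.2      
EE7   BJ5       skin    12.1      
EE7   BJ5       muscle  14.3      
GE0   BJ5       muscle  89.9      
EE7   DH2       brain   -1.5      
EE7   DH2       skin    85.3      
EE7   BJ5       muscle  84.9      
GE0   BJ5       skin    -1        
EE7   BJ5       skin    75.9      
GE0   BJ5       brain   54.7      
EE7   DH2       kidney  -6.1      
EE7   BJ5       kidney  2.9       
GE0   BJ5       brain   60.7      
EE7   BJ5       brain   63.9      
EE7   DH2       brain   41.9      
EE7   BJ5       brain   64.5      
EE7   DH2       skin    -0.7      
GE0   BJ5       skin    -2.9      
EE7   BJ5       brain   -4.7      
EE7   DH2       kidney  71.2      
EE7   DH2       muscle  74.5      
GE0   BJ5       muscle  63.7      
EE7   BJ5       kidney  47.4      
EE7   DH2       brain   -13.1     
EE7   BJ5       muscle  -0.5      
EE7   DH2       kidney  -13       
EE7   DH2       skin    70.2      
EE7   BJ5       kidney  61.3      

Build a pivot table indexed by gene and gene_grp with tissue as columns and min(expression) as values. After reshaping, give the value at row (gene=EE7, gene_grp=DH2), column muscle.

15.7

Rows with gene=EE7, gene_grp=DH2 and tissue=muscle: expression values are 15.7, 66.2, 87.8, 74.5.
min(15.7, 66.2, 87.8, 74.5) = 15.7.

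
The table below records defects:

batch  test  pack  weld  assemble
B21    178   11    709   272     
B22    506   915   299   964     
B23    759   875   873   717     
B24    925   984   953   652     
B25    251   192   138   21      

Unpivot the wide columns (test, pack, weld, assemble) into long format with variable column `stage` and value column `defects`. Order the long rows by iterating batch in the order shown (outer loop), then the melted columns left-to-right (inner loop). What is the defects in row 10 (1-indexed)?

875

20 rows total (5 × 4). Row 10: index ⌊(10-1)/4⌋ = 2 into batch → B23; (10-1) mod 4 = 1 into the melted columns → pack.
So row 10 is (B23, pack, 875); defects = 875.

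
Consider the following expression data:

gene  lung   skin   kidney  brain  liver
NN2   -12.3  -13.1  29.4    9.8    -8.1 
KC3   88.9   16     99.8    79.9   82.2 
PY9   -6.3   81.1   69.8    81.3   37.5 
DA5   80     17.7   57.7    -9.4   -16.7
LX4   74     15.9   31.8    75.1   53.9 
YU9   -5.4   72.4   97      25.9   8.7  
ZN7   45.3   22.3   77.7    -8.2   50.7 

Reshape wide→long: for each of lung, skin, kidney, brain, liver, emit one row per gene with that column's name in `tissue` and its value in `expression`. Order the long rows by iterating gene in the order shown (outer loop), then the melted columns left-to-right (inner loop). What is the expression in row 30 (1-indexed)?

35 rows total (7 × 5). Row 30: index ⌊(30-1)/5⌋ = 5 into gene → YU9; (30-1) mod 5 = 4 into the melted columns → liver.
So row 30 is (YU9, liver, 8.7); expression = 8.7.

8.7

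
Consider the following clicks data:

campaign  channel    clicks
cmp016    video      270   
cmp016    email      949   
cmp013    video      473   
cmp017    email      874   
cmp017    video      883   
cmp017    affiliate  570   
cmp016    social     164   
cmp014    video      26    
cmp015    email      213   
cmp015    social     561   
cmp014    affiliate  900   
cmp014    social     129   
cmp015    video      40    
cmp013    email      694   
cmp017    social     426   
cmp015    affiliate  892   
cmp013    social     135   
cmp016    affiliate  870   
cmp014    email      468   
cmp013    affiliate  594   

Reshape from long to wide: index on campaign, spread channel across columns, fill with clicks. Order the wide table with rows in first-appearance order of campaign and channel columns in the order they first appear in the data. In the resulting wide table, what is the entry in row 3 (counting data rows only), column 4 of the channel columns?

426

With rows in first-appearance order of campaign, row 3 is campaign=cmp017. channel columns in first-appearance order: video, email, affiliate, social; column 4 is social.
Long rows with campaign=cmp017, channel=social: clicks = 426.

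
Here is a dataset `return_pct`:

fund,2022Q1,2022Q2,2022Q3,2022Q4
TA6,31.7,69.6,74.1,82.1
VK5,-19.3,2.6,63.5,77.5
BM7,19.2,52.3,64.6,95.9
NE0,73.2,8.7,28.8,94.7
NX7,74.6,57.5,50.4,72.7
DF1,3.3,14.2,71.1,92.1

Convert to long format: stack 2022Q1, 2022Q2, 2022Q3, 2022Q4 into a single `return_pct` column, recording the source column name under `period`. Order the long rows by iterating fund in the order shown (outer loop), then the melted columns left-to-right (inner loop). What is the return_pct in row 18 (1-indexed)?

24 rows total (6 × 4). Row 18: index ⌊(18-1)/4⌋ = 4 into fund → NX7; (18-1) mod 4 = 1 into the melted columns → 2022Q2.
So row 18 is (NX7, 2022Q2, 57.5); return_pct = 57.5.

57.5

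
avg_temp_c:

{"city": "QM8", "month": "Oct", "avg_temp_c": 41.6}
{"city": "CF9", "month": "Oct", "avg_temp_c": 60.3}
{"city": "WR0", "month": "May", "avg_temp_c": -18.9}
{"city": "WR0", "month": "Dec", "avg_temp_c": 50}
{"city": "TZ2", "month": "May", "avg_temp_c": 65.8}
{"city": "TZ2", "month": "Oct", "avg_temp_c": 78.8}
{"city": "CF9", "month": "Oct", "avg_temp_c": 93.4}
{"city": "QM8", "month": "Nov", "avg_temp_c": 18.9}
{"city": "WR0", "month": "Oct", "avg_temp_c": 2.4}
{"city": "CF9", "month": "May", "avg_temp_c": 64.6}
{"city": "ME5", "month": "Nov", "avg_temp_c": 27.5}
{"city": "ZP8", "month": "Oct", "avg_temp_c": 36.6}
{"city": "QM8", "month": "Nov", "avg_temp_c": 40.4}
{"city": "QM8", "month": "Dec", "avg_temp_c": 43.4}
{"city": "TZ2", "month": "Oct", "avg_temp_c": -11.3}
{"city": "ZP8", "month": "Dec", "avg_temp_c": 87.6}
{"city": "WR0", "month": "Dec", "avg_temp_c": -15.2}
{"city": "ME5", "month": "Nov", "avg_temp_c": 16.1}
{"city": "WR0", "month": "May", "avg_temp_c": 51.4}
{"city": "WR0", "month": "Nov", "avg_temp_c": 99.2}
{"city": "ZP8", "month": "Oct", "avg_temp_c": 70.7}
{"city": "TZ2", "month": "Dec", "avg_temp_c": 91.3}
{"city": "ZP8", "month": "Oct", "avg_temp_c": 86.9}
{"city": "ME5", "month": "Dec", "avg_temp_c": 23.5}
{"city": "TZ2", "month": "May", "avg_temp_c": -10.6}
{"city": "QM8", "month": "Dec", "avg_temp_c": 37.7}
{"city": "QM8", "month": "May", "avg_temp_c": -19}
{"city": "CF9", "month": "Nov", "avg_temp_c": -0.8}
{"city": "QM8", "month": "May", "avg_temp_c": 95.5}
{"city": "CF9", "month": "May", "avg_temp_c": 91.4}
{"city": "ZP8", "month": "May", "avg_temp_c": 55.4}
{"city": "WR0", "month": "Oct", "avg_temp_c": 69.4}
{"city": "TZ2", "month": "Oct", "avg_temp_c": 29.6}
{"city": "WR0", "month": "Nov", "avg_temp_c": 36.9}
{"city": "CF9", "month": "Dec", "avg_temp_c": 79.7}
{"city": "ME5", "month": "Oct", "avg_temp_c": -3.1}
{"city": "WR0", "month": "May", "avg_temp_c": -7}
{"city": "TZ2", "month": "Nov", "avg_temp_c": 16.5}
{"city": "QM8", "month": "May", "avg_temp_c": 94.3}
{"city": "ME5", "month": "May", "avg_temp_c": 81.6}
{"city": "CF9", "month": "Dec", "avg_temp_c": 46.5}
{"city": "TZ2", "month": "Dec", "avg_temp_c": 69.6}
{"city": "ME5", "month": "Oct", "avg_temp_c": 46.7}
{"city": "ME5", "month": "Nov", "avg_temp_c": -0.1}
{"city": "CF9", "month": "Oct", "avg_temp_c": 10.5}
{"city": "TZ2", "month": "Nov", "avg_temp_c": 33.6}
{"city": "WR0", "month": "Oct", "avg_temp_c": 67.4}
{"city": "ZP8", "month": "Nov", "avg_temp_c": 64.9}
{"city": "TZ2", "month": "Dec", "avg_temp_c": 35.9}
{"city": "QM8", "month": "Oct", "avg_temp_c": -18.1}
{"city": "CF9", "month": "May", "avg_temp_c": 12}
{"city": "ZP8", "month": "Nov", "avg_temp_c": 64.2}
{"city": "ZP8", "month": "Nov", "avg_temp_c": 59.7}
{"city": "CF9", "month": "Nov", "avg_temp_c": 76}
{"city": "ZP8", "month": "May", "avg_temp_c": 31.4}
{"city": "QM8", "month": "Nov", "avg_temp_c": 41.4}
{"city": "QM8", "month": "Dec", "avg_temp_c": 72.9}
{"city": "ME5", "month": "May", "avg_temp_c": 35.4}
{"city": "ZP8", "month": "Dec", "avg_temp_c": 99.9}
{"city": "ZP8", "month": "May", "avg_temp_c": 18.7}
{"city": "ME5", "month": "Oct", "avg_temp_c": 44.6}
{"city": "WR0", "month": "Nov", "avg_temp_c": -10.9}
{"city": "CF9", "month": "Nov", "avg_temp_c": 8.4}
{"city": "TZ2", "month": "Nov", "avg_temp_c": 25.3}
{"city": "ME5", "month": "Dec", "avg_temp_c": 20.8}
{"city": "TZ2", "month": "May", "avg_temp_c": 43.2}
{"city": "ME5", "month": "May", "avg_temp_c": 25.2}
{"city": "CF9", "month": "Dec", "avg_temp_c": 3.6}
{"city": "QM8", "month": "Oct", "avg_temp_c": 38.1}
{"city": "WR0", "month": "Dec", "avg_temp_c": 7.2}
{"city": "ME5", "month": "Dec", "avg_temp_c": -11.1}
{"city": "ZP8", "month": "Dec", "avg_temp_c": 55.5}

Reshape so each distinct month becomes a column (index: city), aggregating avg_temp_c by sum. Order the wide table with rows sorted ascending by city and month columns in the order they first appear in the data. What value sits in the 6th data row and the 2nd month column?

105.5

With rows sorted ascending by city, row 6 is city=ZP8. month columns in first-appearance order: Oct, May, Dec, Nov; column 2 is May.
Long rows with city=ZP8, month=May: 55.4 + 31.4 + 18.7 = 105.5.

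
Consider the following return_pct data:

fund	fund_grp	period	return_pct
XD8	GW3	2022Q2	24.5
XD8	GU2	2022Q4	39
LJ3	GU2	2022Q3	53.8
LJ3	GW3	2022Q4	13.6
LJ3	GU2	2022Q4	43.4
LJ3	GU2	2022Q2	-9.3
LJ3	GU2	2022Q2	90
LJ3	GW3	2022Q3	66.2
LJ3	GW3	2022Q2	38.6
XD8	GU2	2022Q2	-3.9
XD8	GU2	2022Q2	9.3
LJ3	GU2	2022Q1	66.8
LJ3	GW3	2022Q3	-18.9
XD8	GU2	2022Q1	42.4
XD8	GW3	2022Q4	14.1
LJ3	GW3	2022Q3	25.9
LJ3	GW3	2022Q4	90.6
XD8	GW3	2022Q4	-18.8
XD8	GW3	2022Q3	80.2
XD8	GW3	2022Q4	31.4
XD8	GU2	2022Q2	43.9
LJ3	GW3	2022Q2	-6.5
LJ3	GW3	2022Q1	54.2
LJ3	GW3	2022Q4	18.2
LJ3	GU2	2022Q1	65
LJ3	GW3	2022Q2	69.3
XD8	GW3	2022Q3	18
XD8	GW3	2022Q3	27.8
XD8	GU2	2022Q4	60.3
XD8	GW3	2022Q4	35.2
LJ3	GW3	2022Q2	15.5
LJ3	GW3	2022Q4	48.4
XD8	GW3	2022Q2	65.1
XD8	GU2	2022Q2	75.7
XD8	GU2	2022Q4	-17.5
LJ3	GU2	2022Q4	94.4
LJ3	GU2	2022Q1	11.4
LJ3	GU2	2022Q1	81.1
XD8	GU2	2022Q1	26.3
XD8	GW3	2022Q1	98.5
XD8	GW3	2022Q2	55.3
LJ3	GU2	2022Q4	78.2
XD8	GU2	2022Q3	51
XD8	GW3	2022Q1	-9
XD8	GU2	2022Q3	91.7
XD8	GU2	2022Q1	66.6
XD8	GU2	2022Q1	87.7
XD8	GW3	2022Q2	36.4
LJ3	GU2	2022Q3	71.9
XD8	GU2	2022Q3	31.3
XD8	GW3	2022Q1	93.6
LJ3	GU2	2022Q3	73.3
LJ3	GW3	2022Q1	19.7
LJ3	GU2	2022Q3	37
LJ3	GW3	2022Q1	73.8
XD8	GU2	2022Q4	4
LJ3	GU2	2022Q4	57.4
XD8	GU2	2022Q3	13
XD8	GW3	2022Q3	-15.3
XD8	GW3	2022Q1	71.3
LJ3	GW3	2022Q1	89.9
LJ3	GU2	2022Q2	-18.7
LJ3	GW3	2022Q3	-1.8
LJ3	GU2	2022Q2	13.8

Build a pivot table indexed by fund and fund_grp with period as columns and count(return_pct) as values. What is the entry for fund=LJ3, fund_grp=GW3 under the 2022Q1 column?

4

Rows with fund=LJ3, fund_grp=GW3 and period=2022Q1: return_pct values are 54.2, 19.7, 73.8, 89.9.
4 rows match — count = 4.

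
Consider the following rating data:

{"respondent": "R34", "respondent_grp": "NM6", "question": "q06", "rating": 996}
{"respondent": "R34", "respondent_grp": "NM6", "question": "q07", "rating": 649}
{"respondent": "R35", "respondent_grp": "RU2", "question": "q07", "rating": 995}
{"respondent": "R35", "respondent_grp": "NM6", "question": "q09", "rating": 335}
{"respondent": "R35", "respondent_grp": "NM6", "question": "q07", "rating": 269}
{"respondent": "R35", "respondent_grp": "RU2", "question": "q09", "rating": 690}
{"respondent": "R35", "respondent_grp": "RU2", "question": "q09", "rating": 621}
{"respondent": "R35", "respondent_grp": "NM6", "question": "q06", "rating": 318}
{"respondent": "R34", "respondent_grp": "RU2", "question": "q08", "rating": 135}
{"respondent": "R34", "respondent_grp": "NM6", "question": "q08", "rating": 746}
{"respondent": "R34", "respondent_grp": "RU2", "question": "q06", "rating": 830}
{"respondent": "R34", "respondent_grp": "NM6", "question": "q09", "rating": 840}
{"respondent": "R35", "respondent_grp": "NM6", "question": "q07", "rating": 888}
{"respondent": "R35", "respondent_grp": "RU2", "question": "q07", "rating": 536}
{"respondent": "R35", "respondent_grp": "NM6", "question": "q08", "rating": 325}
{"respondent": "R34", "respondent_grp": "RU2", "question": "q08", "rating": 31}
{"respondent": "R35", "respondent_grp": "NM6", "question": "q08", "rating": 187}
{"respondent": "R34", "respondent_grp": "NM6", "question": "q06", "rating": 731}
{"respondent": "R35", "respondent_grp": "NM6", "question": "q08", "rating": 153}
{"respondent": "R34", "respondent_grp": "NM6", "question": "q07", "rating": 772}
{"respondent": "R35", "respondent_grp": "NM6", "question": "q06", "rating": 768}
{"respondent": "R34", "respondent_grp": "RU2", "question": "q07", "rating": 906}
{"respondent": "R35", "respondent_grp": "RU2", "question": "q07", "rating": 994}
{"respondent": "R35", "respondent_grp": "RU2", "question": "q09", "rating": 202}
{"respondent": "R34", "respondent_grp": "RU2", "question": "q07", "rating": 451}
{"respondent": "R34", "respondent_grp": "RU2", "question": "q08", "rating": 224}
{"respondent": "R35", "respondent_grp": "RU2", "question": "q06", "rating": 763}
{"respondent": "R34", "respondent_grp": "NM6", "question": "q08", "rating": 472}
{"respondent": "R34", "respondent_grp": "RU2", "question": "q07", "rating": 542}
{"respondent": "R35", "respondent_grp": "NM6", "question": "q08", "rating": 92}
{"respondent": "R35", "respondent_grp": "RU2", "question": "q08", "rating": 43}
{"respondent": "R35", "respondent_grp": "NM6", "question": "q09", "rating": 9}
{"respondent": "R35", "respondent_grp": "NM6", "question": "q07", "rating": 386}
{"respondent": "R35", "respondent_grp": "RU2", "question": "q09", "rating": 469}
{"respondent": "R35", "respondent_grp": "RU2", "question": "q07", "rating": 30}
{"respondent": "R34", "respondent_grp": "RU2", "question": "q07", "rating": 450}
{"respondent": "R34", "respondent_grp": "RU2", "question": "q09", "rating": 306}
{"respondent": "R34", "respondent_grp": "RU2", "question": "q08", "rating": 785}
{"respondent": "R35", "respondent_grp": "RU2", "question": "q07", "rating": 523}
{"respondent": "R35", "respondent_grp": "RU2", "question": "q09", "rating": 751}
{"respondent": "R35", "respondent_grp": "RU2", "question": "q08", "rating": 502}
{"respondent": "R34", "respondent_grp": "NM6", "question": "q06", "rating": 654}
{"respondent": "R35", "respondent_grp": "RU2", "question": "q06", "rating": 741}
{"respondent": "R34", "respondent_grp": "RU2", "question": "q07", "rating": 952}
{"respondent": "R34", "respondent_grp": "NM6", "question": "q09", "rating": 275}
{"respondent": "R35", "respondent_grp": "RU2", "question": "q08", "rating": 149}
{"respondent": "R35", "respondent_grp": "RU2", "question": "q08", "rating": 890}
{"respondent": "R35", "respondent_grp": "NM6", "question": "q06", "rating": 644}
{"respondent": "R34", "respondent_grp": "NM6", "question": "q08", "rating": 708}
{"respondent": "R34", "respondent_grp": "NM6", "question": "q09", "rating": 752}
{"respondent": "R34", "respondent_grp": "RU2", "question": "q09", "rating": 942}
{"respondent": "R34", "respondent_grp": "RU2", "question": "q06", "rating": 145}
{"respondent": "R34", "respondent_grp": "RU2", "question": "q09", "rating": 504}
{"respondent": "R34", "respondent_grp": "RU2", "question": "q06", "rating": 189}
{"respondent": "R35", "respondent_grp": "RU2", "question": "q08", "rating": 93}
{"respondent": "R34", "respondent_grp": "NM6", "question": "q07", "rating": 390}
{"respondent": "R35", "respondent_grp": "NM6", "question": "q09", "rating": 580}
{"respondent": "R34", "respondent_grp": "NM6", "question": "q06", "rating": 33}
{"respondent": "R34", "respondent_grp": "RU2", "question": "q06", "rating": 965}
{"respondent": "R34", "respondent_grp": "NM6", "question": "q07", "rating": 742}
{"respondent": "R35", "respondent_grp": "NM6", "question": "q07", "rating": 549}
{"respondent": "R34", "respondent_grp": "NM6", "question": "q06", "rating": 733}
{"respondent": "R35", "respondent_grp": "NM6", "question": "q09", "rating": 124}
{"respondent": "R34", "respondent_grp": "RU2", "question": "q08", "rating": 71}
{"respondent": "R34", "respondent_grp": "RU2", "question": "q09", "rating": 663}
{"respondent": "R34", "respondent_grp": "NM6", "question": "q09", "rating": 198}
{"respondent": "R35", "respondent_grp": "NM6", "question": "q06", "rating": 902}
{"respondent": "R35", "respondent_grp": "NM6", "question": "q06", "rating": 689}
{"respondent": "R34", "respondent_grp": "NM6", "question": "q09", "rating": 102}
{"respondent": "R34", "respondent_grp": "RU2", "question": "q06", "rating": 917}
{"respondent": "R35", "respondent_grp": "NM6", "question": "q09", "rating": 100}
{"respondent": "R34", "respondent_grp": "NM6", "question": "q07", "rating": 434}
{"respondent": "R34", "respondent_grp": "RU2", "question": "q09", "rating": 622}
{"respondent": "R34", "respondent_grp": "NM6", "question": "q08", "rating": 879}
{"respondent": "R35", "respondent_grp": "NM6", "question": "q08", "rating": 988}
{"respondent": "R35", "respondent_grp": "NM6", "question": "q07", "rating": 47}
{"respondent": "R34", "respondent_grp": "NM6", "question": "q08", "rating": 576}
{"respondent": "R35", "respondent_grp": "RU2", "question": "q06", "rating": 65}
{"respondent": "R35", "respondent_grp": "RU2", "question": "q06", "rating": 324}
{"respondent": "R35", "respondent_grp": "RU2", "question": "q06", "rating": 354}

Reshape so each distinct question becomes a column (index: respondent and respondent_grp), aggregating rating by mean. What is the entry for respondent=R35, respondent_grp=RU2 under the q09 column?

546.60

Rows with respondent=R35, respondent_grp=RU2 and question=q09: rating values are 690, 621, 202, 469, 751.
(690 + 621 + 202 + 469 + 751) / 5 = 546.60.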